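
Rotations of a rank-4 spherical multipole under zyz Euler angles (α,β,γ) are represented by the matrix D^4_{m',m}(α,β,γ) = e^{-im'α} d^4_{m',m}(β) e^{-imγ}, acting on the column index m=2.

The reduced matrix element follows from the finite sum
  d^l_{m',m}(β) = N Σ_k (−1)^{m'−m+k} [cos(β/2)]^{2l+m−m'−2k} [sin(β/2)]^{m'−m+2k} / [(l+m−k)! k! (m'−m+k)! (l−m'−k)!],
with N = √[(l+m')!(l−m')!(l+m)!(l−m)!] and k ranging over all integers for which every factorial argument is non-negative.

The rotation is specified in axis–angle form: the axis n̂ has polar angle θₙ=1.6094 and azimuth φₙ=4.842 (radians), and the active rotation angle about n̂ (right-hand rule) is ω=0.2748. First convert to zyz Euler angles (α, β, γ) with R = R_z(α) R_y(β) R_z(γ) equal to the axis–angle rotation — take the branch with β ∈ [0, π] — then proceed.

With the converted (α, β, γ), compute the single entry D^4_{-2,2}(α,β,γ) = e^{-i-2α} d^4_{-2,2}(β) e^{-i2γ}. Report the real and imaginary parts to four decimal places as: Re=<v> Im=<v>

Re=0.0043 Im=0.0025

Axis–angle → zyz. n̂ = (sinθₙcosφₙ, sinθₙsinφₙ, cosθₙ) = (+0.129152, -0.990873, -0.038594), ω = 0.2748.
R = I cosω + sinω [n̂]ₓ + (1−cosω) n̂n̂ᵀ gives
  R = [+0.963105, +0.005671, -0.269065; -0.015274, +0.999318, -0.033611; +0.268691, +0.036481, +0.962535]
β = atan2(√(R₁₃²+R₂₃²), R₃₃) = 0.274594; α = atan2(R₂₃, R₁₃) mod 2π = 3.265867; γ = atan2(R₃₂, −R₃₁) mod 2π = 3.006645
First d^4_{-2,2}(β=0.2746), then the phase factors e^{-i(-2)α} and e^{-i(2)γ}:
Half-angle: c=0.990590, s=0.136866. N=√(2·720·720·2)=1440.000000
k∈{4,5,6} keeps every argument non-negative
  k=4: (−1)^0·1440.0000/(96)·0.9906^4·0.1369^4 = +0.005068
  k=5: (−1)^1·1440.0000/(120)·0.9906^2·0.1369^6 = -0.000077
  k=6: (−1)^2·1440.0000/(1440)·0.9906^0·0.1369^8 = +0.000000
d^4_{-2,2}(0.2746) = +0.005068 -0.000077 +0.000000 = +0.004991
D = (+0.969270+0.245998i)·(+0.004991)·(+0.963799+0.266630i) = +0.004335+0.002473i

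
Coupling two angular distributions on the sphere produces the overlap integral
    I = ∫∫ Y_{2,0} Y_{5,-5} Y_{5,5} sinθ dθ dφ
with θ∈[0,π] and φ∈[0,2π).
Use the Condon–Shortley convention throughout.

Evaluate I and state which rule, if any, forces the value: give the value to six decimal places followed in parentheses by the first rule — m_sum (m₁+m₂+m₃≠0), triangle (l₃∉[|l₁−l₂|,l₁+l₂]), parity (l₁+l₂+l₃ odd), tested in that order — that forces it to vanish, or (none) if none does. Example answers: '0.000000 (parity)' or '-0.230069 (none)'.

Checks pass: Σm=0; 12 even; l₃=5∈[3,7].
(2·2+1)(2·5+1)(2·5+1) = 605
Δ: 2! 2! 8! / 13! → 1/38610
sum: t=0:+1/2880 t=1:−1/576 t=2:+1/2880 = -1/960
3j²(2 5 5; 0 0 0) = Δ·Π!·Σ² = 10/429  (sign +1)
sum: t=0:+1/161280 = 1/161280
3j²(2 5 5; 0 -5 5) = Δ·Π!·Σ² = 15/286  (sign +1)
combine: 4πI² = 605·10/429·15/286 = 125/169
take √, sign +1: I = 0.24260890
No selection rule forces the value: the integral is nonzero (none).

0.242609 (none)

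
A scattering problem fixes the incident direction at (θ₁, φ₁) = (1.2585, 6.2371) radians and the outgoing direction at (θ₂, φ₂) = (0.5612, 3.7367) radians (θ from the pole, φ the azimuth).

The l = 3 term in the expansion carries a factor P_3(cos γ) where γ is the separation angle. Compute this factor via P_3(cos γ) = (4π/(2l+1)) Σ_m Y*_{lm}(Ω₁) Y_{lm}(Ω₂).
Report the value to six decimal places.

Term-by-term m-sum for l=3 (normalisation 4π/7 = 1.795196):
  [-3]  conj(Y_{3,-3})(Ω₁) = +0.356131-0.049553i ; Y_{3,-3}(Ω₂) = +0.013389+0.061451i ; Δ = +0.007813+0.021221i
  [-2]  conj(Y_{3,-2})(Ω₁) = +0.283151-0.026172i ; Y_{3,-2}(Ω₂) = +0.091033-0.227533i ; Δ = +0.019821-0.066809i
  [-1]  conj(Y_{3,-1})(Ω₁) = -0.162214+0.007481i ; Y_{3,-1}(Ω₂) = -0.368008+0.249134i ; Δ = +0.057832-0.043166i
  [+0]  conj(Y_{3,0})(Ω₁) = -0.289852-0.000000i ; Y_{3,0}(Ω₂) = +0.184445+0.000000i ; Δ = -0.053462-0.000000i
  [+1]  conj(Y_{3,1})(Ω₁) = +0.162214+0.007481i ; Y_{3,1}(Ω₂) = +0.368008+0.249134i ; Δ = +0.057832+0.043166i
  [+2]  conj(Y_{3,2})(Ω₁) = +0.283151+0.026172i ; Y_{3,2}(Ω₂) = +0.091033+0.227533i ; Δ = +0.019821+0.066809i
  [+3]  conj(Y_{3,3})(Ω₁) = -0.356131-0.049553i ; Y_{3,3}(Ω₂) = -0.013389+0.061451i ; Δ = +0.007813-0.021221i
Σ over m = +0.117472+0.000000i; ×(4π/7) → +0.210884+0.000000i. Real part: 0.210884

0.210884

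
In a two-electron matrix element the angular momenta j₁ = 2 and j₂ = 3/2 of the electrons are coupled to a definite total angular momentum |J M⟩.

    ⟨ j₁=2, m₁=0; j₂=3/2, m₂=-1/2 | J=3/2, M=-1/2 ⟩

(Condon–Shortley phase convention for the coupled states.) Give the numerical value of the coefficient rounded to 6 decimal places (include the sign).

triangle: 2!*2!*1!/6! = 4/720
(j±m)!: 2!*2!*1!*2!*1!*2! = 16
prefactor² = (2J+1)*Δ*N² = 16/45
  k=0: +1/(0!*2!*2!*1!*0!*0!) = 1/4
  k=1: −1/(1!*1!*1!*0!*1!*1!) = -1
Σ = -3/4  ⇒  CG² = 16/45*(-3/4)² = 1/5
CG = −√(1/5) = -0.447214

-0.447214  (= −√(1/5))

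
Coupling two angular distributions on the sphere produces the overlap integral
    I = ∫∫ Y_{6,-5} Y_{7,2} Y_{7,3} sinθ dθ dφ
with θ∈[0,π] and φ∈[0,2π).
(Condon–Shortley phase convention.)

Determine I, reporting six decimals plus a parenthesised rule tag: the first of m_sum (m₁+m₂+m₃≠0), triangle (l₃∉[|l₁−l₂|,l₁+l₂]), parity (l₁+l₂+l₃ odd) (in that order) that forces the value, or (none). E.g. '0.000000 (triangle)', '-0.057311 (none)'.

Checks pass: Σm=0; 20 even; l₃=7∈[1,13].
(2·6+1)(2·7+1)(2·7+1) = 2925
Δ: 6! 6! 8! / 21! → 1/2444321880
sum: t=0:+1/2612736000 t=1:−1/20736000 t=2:+1/1658880 t=3:−1/746496 t=4:+1/1658880 t=5:−1/20736000 t=6:+1/2612736000 = -1/4354560
3j²(6 7 7; 0 0 0) = Δ·Π!·Σ² = 1000/138567  (sign +1)
sum: t=5:−1/49766400 t=6:+1/62208000 = -1/248832000
3j²(6 7 7; -5 2 3) = Δ·Π!·Σ² = 21/20995  (sign -1)
combine: 4πI² = 2925·1000/138567·21/20995 = 315000/14919047
take √, sign -1: I = -0.04099018
No selection rule forces the value: the integral is nonzero (none).

-0.040990 (none)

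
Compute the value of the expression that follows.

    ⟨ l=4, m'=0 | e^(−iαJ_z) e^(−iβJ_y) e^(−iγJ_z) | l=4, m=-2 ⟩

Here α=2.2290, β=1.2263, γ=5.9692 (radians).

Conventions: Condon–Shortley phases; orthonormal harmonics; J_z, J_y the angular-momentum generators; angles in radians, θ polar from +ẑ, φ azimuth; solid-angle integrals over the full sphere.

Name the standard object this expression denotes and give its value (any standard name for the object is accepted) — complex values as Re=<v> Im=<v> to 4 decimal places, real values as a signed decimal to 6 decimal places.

This is a Wigner D-matrix element — the rotation-matrix element ⟨l m'| R(α,β,γ) |l m⟩ in the angular-momentum basis.
Split into d^4_{0,-2}(β=1.2263) × two z-phases.
Half-angle: c=0.817839, s=0.575447. N=√(24·24·2·720)=910.735966
k: max(0,(-2)−(0))=0 … min(4+(-2),4−(0))=2
  k=0: (−1)^2·910.7360/(96)·0.8178^6·0.5754^2 = +0.940025
  k=1: (−1)^3·910.7360/(36)·0.8178^4·0.5754^4 = -1.241029
  k=2: (−1)^4·910.7360/(96)·0.8178^2·0.5754^6 = +0.230402
d^4_{0,-2}(1.2263) = +0.940025 -1.241029 +0.230402 = -0.070602
D = (+1.000000+0.000000i)·(-0.070602)·(+0.809221-0.587504i) = -0.057132+0.041479i

Wigner D-matrix element, Re=-0.0571 Im=0.0415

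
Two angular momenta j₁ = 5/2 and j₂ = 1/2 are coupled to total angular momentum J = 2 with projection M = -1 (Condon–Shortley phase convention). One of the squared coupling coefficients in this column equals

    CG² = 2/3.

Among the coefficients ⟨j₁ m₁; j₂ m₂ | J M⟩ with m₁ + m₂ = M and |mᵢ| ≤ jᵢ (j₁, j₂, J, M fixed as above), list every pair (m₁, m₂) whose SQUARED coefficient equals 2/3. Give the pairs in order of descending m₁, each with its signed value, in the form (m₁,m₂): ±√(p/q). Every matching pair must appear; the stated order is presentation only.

(-3/2,1/2): −√(2/3)

Admissible pairs with m₁+m₂ = M = -1: (-3/2,1/2), (-1/2,-1/2)
  (m₁,m₂)=(-1/2,-1/2): CG² = 1/3, CG = +√(1/3)
  (m₁,m₂)=(-3/2,1/2): CG² = 2/3, CG = −√(2/3)   ← matches the target
Pairs with CG² = 2/3: (-3/2,1/2): −√(2/3)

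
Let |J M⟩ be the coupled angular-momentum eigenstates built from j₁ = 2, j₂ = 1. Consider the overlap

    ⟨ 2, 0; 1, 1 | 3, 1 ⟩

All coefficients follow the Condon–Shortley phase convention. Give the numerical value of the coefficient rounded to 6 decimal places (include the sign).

+√(2/5) = +0.632456

j₁+j₂−J=0  J+j₁−j₂=4  J−j₁+j₂=2  j₁+j₂+J+1=7
(j₁±m₁, j₂±m₂, J±M) = (2,2,2,0,4,2)
P² = 128/5
sum k=0..0:
  [0] +1/8 = 1/8
S = 1/8
C² = P²·S² = 2/5 ; C = +0.632456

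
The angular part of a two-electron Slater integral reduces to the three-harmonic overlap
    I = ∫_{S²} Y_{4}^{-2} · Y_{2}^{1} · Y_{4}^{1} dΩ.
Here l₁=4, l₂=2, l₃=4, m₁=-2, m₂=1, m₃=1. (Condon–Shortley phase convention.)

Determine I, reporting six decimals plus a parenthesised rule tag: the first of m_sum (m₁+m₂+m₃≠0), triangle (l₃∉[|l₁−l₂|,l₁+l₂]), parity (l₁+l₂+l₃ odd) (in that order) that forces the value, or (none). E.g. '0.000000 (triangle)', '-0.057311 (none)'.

0.127700 (none)

Rules hold: Σm=0, L=10 even, 2≤4≤6.
N = 9·5·9 = 405
Δ = 2!·6!·2!/11! = 1/13860
Racah Σ t=0..2: t=0:+1/192 t=1:−1/36 t=2:+1/192 = -5/288
⇒ 3j(4 2 4; 0 0 0)² = 20/693, sgn -1
Racah Σ t=1..2: t=1:−1/240 t=2:+1/96 = 1/160
⇒ 3j(4 2 4; -2 1 1)² = 27/1540, sgn -1
4πI² = N·(3j₀)²·(3jₘ)² = 1215/5929
I = +1·√(0.204925/4π) = 0.12770047
No selection rule forces the value: the integral is nonzero (none).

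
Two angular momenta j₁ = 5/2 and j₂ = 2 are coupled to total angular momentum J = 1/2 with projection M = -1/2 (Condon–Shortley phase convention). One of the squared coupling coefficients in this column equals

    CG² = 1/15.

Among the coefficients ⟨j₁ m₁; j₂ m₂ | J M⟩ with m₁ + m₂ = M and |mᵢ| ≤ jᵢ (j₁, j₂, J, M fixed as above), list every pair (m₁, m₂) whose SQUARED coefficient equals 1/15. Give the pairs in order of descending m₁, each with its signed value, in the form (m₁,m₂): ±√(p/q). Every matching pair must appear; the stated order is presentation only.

Admissible pairs with m₁+m₂ = M = -1/2: (-5/2,2), (-3/2,1), (-1/2,0), (1/2,-1), (3/2,-2)
  (m₁,m₂)=(3/2,-2): CG² = 1/15, CG = +√(1/15)   ← matches the target
  (m₁,m₂)=(1/2,-1): CG² = 2/15, CG = −√(2/15)
  (m₁,m₂)=(-1/2,0): CG² = 1/5, CG = +√(1/5)
  (m₁,m₂)=(-3/2,1): CG² = 4/15, CG = −√(4/15)
  (m₁,m₂)=(-5/2,2): CG² = 1/3, CG = +√(1/3)
Pairs with CG² = 1/15: (3/2,-2): +√(1/15)

(3/2,-2): +√(1/15)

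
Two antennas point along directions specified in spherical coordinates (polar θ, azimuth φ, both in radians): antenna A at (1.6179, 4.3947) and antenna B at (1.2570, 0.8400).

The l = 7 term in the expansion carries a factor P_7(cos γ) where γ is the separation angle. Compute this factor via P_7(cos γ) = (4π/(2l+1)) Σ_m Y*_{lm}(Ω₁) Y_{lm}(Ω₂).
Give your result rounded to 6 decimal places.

0.403090

Expand P_7 via completeness: Σ_{m} conj(Y_{7,m}) at Ω₁ times Y_{7,m} at Ω₂ —
  m=-7: Y*=+0.394082-0.301469i  Y=+0.323972+0.138191i  product +0.169332-0.043209i
  m=-6: Y*=-0.028799-0.082638i  Y=+0.137617+0.404925i  product +0.029499-0.023034i
  m=-5: Y*=+0.354326-0.006254i  Y=-0.033419+0.059412i  product -0.011470+0.021260i
  m=-4: Y*=+0.030210-0.097647i  Y=+0.318824-0.070762i  product +0.002722-0.033270i
  m=-3: Y*=+0.256574+0.182292i  Y=+0.154037+0.110339i  product +0.019408+0.056390i
  m=-2: Y*=+0.087305-0.064377i  Y=-0.027703-0.252672i  product -0.018685-0.020276i
  m=-1: Y*=+0.093735+0.285058i  Y=+0.151665-0.169202i  product +0.062449+0.027373i
  m=+0: Y*=+0.110299-0.000000i  Y=-0.229898+0.000000i  product -0.025358+0.000000i
  m=+1: Y*=-0.093735+0.285058i  Y=-0.151665-0.169202i  product +0.062449-0.027373i
  m=+2: Y*=+0.087305+0.064377i  Y=-0.027703+0.252672i  product -0.018685+0.020276i
  m=+3: Y*=-0.256574+0.182292i  Y=-0.154037+0.110339i  product +0.019408-0.056390i
  m=+4: Y*=+0.030210+0.097647i  Y=+0.318824+0.070762i  product +0.002722+0.033270i
  m=+5: Y*=-0.354326-0.006254i  Y=+0.033419+0.059412i  product -0.011470-0.021260i
  m=+6: Y*=-0.028799+0.082638i  Y=+0.137617-0.404925i  product +0.029499+0.023034i
  m=+7: Y*=-0.394082-0.301469i  Y=-0.323972+0.138191i  product +0.169332+0.043209i
Total Σ_m = +0.481153-0.000000i. Multiply by 0.837758: +0.403090-0.000000i. P_7(cos γ) = 0.403090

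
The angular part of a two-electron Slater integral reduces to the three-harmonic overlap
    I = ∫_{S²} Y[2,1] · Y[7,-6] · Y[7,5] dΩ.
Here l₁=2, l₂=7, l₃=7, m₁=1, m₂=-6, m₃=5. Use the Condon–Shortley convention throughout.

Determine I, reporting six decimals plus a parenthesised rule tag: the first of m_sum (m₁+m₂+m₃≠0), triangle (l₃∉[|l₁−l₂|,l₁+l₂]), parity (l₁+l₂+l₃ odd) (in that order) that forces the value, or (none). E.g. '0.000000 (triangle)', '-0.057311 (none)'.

0.196071 (none)

m-sum 0 ✓  L=16 even ✓  5≤7≤9 ✓
Π(2lᵢ+1) = 5×15×15 = 1125
triangle coeff Δ(2,7,7) = 1/185640
Σ_t [0,2]: t=0:+1/2419200 t=1:−1/518400 t=2:+1/2419200 = -1/907200
(3j)²=56/3315 [(2 7 7; 0 0 0)], sign=+1
Σ_t [0,1]: t=0:+1/79833600 t=1:−1/958003200 = 1/87091200
(3j)²=121/4760 [(2 7 7; 1 -6 5)], sign=+1
⇒ 4πI² = 1815/3757
I = (+1)√(1815/3757/(4π)) = 0.19607074
No selection rule forces the value: the integral is nonzero (none).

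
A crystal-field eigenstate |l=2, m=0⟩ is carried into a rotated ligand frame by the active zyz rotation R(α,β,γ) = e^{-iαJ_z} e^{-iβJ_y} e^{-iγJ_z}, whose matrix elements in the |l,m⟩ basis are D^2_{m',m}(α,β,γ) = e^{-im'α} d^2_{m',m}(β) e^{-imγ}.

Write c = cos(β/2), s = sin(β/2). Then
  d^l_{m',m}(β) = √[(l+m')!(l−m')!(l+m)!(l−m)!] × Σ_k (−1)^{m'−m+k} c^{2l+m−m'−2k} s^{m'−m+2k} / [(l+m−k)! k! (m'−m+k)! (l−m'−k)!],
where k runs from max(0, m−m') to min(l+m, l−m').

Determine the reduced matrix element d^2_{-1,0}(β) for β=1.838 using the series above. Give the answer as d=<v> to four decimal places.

d=-0.3119

d^2_{-1,0}(β=1.8380) via the finite sum:
With c≡cos(β/2)=0.606615 and s≡sin(β/2)=0.794995, N=[1·6·2·2]^{1/2}=4.898979
Admissible k: 1..2 (factorial args all ≥0)
  k=1: (−1)^0·4.8990/(2)·0.6066^3·0.7950^1 = +0.434691
  k=2: (−1)^1·4.8990/(2)·0.6066^1·0.7950^3 = -0.746591
d^2_{-1,0}(1.8380) = +0.434691 -0.746591 = -0.311900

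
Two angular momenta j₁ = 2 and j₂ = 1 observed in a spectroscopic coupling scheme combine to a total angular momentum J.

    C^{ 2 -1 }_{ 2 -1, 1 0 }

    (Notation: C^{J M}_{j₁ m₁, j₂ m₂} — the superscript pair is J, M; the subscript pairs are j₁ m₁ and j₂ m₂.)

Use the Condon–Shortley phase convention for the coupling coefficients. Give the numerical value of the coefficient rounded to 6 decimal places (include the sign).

triangle: 1!·3!·1!/6! = 6/720
(j±m)!: 1!·3!·1!·1!·1!·3! = 36
prefactor² = (2J+1)·Δ·N² = 3/2
  k=0: +1/(0!·1!·3!·1!·0!·0!) = 1/6
  k=1: −1/(1!·0!·2!·0!·1!·1!) = -1/2
Σ = -1/3  ⇒  CG² = 3/2·(-1/3)² = 1/6
CG = −√(1/6) = -0.408248

−√(1/6) = -0.408248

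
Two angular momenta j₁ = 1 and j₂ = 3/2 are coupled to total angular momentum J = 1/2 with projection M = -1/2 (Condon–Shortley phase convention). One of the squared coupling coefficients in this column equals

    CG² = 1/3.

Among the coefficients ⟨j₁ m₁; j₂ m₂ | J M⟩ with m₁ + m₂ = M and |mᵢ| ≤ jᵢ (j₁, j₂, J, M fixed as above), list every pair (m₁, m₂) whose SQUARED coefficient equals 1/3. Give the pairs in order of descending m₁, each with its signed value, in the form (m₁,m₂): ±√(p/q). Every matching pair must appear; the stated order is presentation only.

(0,-1/2): −√(1/3)

Admissible pairs with m₁+m₂ = M = -1/2: (-1,1/2), (0,-1/2), (1,-3/2)
  (m₁,m₂)=(1,-3/2): CG² = 1/2, CG = +√(1/2)
  (m₁,m₂)=(0,-1/2): CG² = 1/3, CG = −√(1/3)   ← matches the target
  (m₁,m₂)=(-1,1/2): CG² = 1/6, CG = +√(1/6)
Pairs with CG² = 1/3: (0,-1/2): −√(1/3)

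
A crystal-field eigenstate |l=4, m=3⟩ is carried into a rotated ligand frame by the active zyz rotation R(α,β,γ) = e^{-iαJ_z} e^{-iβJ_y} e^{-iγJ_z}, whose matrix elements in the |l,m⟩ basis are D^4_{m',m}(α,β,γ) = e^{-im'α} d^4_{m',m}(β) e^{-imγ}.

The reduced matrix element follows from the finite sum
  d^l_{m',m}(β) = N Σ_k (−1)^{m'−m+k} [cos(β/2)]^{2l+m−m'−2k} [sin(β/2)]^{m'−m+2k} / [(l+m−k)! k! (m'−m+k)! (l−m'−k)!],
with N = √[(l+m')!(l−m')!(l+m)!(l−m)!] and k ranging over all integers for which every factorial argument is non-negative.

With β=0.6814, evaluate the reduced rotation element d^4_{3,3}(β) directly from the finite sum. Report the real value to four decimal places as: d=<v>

d=0.0748

d^4_{3,3}(β=0.6814) via the finite sum:
With c≡cos(β/2)=0.942521 and s≡sin(β/2)=0.334147, N=[5040·1·5040·1]^{1/2}=5040.000000
k: max(0,(3)−(3))=0 … min(4+(3),4−(3))=1
  k=0: (−1)^0·5040.0000/(5040)·0.9425^8·0.3341^0 = +0.622771
  k=1: (−1)^1·5040.0000/(720)·0.9425^6·0.3341^2 = -0.547923
d^4_{3,3}(0.6814) = +0.622771 -0.547923 = +0.074848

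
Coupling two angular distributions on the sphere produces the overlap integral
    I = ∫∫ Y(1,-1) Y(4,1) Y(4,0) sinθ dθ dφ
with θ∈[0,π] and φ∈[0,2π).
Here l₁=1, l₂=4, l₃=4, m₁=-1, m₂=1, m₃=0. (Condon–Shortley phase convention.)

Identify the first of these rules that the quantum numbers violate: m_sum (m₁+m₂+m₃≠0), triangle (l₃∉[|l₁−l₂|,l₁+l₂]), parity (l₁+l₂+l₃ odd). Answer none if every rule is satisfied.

parity

Σmᵢ = 0  ✓
l₃∈[|l₁−l₂|,l₁+l₂]=[3,5], have l₃=4  ✓
Σlᵢ = 9 ⇒ odd  ✗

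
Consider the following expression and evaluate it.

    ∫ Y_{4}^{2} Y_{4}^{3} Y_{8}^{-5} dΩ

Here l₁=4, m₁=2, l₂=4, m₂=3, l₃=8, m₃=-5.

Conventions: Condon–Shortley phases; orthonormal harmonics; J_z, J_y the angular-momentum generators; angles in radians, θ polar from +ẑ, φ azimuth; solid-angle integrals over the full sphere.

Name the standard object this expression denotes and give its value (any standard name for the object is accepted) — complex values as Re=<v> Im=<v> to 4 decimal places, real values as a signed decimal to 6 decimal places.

Gaunt coefficient, -0.240299

This is a Gaunt coefficient — the integral of a triple product of spherical harmonics over the sphere.
m-sum 0 ✓  L=16 even ✓  0≤8≤8 ✓
Π(2lᵢ+1) = 9×9×17 = 1377
triangle coeff Δ(4,4,8) = 1/218790
Σ_t [0,0]: t=0:+1/331776 = 1/331776
(3j)²=490/21879 [(4 4 8; 0 0 0)], sign=+1
Σ_t [0,0]: t=0:+1/7257600 = 1/7257600
(3j)²=2/85 [(4 4 8; 2 3 -5)], sign=-1
⇒ 4πI² = 1764/2431
I = (-1)√(1764/2431/(4π)) = -0.24029895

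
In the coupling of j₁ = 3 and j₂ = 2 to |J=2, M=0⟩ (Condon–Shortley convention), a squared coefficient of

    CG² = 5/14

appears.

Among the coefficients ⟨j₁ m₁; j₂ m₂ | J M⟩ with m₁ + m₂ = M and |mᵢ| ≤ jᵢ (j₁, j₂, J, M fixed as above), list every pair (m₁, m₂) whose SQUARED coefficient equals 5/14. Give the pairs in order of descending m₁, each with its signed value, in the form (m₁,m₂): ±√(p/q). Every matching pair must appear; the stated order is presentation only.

Admissible pairs with m₁+m₂ = M = 0: (-2,2), (-1,1), (0,0), (1,-1), (2,-2)
  (m₁,m₂)=(2,-2): CG² = 5/14, CG = +√(5/14)   ← matches the target
  (m₁,m₂)=(1,-1): CG² = 1/7, CG = −√(1/7)
  (m₁,m₂)=(0,0): CG² = 0/1, CG = 0
  (m₁,m₂)=(-1,1): CG² = 1/7, CG = +√(1/7)
  (m₁,m₂)=(-2,2): CG² = 5/14, CG = −√(5/14)   ← matches the target
Pairs with CG² = 5/14: (2,-2): +√(5/14); (-2,2): −√(5/14)

(2,-2): +√(5/14); (-2,2): −√(5/14)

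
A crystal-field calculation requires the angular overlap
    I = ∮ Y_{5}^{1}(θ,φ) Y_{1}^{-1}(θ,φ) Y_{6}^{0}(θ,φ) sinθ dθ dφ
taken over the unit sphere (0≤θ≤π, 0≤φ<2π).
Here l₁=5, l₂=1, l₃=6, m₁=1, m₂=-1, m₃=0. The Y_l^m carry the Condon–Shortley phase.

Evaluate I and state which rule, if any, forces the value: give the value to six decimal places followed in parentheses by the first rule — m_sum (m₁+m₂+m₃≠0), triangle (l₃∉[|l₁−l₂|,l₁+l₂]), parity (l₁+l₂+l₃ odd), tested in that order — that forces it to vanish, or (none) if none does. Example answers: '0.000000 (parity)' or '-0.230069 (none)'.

Checks pass: Σm=0; 12 even; l₃=6∈[4,6].
(2·5+1)(2·1+1)(2·6+1) = 429
Δ: 0! 10! 2! / 13! → 1/858
sum: t=0:+1/14400 = 1/14400
3j²(5 1 6; 0 0 0) = Δ·Π!·Σ² = 6/143  (sign +1)
sum: t=0:+1/34560 = 1/34560
3j²(5 1 6; 1 -1 0) = Δ·Π!·Σ² = 5/286  (sign +1)
combine: 4πI² = 429·6/143·5/286 = 45/143
take √, sign +1: I = 0.15824621
No selection rule forces the value: the integral is nonzero (none).

0.158246 (none)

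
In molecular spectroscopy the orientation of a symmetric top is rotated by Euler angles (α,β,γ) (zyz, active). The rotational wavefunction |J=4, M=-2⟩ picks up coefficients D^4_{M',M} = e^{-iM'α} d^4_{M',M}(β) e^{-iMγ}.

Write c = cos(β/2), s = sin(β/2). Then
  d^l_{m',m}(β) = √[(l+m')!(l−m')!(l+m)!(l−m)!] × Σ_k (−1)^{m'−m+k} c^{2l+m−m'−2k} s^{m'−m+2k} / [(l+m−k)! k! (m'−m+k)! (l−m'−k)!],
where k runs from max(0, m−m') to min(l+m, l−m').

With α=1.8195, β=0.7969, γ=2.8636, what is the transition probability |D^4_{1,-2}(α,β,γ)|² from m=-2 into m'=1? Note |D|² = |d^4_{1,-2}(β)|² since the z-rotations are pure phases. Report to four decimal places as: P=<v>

P=0.1669

D^4_{1,-2}(1.8195,0.7969,2.8636) = e^{-i·1·1.8195}·d^4_{1,-2}(0.7969)·e^{-i·-2·2.8636}. Compute d first:
c=cos(0.796900/2)=0.921663, s=sin(0.796900/2)=0.387990; N=√[120·6·2·720]=1018.233765
k∈{0,1,2} keeps every argument non-negative
  k=0: (−1)^3·1018.2338/(72)·0.9217^5·0.3880^3 = -0.549338
  k=1: (−1)^4·1018.2338/(48)·0.9217^3·0.3880^5 = +0.146025
  k=2: (−1)^5·1018.2338/(240)·0.9217^1·0.3880^7 = -0.005176
d^4_{1,-2}(0.7969) = -0.549338 +0.146025 -0.005176 = -0.408488
|D^4_{1,-2}|² = |d^4_{1,-2}(β)|² = (-0.408488)² = 0.166862 (the z-rotation phases have unit modulus)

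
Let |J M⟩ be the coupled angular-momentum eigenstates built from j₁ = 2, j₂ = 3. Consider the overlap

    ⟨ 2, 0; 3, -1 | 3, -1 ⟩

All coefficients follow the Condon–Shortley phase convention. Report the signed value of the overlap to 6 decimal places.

-0.387298

j₁+j₂−J=2  J+j₁−j₂=2  J−j₁+j₂=4  j₁+j₂+J+1=9
(j₁±m₁, j₂±m₂, J±M) = (2,2,2,4,2,4)
P² = 256/15
sum k=0..2:
  [0] +1/16 = 1/16
  [1] −1/6 = -1/6
  [2] +1/96 = 1/96
S = -3/32
C² = P²·S² = 3/20 ; C = -0.387298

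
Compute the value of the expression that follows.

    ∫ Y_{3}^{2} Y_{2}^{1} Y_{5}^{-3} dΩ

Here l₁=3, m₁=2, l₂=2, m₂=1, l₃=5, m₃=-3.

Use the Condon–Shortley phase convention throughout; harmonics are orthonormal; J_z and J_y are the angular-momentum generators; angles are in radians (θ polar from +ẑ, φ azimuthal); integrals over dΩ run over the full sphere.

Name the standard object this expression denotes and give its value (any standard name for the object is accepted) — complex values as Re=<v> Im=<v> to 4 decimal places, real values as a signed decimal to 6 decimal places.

This is a Gaunt coefficient — the integral of a triple product of spherical harmonics over the sphere.
Checks pass: Σm=0; 10 even; l₃=5∈[1,5].
(2·3+1)(2·2+1)(2·5+1) = 385
Δ: 0! 6! 4! / 11! → 1/2310
sum: t=0:+1/144 = 1/144
3j²(3 2 5; 0 0 0) = Δ·Π!·Σ² = 10/231  (sign -1)
sum: t=0:+1/720 = 1/720
3j²(3 2 5; 2 1 -3) = Δ·Π!·Σ² = 8/165  (sign +1)
combine: 4πI² = 385·10/231·8/165 = 80/99
take √, sign -1: I = -0.25358436

Gaunt coefficient, -0.253584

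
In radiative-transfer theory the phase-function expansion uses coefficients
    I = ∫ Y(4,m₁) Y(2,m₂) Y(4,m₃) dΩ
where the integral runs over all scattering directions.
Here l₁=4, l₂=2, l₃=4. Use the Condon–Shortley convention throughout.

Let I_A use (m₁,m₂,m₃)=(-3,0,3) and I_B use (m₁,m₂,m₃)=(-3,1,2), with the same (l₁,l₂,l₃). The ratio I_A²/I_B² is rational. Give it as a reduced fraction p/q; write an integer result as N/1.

7/75

l's match ⇒ only the (l;m) 3-j factors differ between A and B.
A: triangle coeff Δ(4,2,4) = 1/13860; Σ_t [1,2]: t=1:−1/720 t=2:+1/480 = 1/1440; (3j)²=7/1980 [(4 2 4; -3 0 3)], sign=-1
B: triangle coeff Δ(4,2,4) = 1/13860; Σ_t [1,2]: t=1:−1/1440 t=2:+1/240 = 1/288; (3j)²=5/132 [(4 2 4; -3 1 2)], sign=+1
I_A²/I_B² = (7/1980)/(5/132) = 7/75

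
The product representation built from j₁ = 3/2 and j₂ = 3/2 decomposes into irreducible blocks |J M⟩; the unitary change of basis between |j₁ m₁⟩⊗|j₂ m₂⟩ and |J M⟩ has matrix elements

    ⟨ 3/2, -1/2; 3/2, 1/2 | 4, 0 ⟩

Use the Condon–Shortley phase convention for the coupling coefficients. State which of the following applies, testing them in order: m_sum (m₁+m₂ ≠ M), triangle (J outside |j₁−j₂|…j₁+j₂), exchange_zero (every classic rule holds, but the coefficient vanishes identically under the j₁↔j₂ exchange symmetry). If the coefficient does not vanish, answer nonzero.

m-sum: m₁+m₂ = -1/2+1/2 = 0, M = 0  ✓
triangle: need |j₁−j₂| ≤ J ≤ j₁+j₂, i.e. J ∈ [0, 3]; J = 4 is outside ✗ ⇒ coefficient is 0

triangle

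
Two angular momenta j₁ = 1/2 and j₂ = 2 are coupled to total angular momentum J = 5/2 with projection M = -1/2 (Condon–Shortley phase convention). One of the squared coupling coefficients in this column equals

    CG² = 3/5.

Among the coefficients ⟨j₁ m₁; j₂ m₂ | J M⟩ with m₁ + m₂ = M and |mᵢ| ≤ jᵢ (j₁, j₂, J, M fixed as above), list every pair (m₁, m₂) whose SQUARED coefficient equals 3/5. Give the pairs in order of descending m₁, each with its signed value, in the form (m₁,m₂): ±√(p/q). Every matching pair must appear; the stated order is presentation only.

Admissible pairs with m₁+m₂ = M = -1/2: (-1/2,0), (1/2,-1)
  (m₁,m₂)=(1/2,-1): CG² = 2/5, CG = +√(2/5)
  (m₁,m₂)=(-1/2,0): CG² = 3/5, CG = +√(3/5)   ← matches the target
Pairs with CG² = 3/5: (-1/2,0): +√(3/5)

(-1/2,0): +√(3/5)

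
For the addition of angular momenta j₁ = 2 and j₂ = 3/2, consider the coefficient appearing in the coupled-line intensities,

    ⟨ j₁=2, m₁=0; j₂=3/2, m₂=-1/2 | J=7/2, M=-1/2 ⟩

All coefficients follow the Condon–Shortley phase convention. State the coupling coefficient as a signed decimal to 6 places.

j₁+j₂−J=0  J+j₁−j₂=4  J−j₁+j₂=3  j₁+j₂+J+1=8
(j₁±m₁, j₂±m₂, J±M) = (2,2,1,2,3,4)
P² = 1152/35
sum k=0..0:
  [0] +1/8 = 1/8
S = 1/8
C² = P²·S² = 18/35 ; C = +0.717137

+0.717137  (= +√(18/35))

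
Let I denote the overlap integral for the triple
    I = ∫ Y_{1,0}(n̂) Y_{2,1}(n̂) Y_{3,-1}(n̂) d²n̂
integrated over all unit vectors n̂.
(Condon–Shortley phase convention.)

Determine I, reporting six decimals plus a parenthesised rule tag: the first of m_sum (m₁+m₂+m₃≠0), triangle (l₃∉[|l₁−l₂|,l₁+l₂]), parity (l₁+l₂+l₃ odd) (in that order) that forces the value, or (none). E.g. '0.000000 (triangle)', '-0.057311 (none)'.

Checks pass: Σm=0; 6 even; l₃=3∈[1,3].
(2·1+1)(2·2+1)(2·3+1) = 105
Δ: 0! 2! 4! / 7! → 1/105
sum: t=0:+1/4 = 1/4
3j²(1 2 3; 0 0 0) = Δ·Π!·Σ² = 3/35  (sign -1)
sum: t=0:+1/6 = 1/6
3j²(1 2 3; 0 1 -1) = Δ·Π!·Σ² = 8/105  (sign +1)
combine: 4πI² = 105·3/35·8/105 = 24/35
take √, sign -1: I = -0.23359668
No selection rule forces the value: the integral is nonzero (none).

-0.233597 (none)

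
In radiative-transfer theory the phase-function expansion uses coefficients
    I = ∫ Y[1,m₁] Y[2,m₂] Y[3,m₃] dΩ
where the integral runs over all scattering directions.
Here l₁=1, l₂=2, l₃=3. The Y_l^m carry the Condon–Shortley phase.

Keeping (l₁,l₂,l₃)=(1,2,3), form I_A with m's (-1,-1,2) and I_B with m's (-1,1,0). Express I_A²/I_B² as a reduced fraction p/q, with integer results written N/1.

10/3

Same 1,2,3: normalisation and zero-m 3j drop out of the ratio.
A: Δ: 0! 2! 4! / 7! → 1/105; sum: t=0:+1/12 = 1/12; 3j²(1 2 3; -1 -1 2) = Δ·Π!·Σ² = 2/21  (sign -1)
B: Δ: 0! 2! 4! / 7! → 1/105; sum: t=0:+1/12 = 1/12; 3j²(1 2 3; -1 1 0) = Δ·Π!·Σ² = 1/35  (sign -1)
I_A²/I_B² = (2/21)/(1/35) = 10/3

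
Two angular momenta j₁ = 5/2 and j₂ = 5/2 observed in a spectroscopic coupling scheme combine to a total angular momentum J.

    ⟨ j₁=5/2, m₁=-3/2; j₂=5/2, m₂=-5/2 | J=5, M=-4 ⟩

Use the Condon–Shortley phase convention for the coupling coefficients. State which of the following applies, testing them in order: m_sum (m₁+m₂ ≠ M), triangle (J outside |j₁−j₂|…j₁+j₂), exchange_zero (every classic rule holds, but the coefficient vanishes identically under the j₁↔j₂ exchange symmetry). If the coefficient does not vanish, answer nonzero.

m-sum: m₁+m₂ = -3/2+(-5/2) = -4, M = -4  ✓
triangle: |j₁−j₂| = 0 ≤ J = 5 ≤ j₁+j₂ = 5  ✓
exchange: j₁≠j₂ or m₁≠m₂ — the exchange symmetry imposes no constraint here
value check: CG = +√(1/2) = +0.707107 ≠ 0

nonzero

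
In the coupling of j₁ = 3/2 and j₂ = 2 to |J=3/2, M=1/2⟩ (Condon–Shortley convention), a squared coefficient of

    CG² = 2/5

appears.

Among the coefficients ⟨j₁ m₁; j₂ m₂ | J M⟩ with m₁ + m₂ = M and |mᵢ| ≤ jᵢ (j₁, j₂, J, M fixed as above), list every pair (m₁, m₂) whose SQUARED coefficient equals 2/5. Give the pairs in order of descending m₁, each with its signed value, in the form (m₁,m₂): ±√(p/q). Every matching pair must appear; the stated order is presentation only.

Admissible pairs with m₁+m₂ = M = 1/2: (-3/2,2), (-1/2,1), (1/2,0), (3/2,-1)
  (m₁,m₂)=(3/2,-1): CG² = 2/5, CG = +√(2/5)   ← matches the target
  (m₁,m₂)=(1/2,0): CG² = 1/5, CG = −√(1/5)
  (m₁,m₂)=(-1/2,1): CG² = 0/1, CG = 0
  (m₁,m₂)=(-3/2,2): CG² = 2/5, CG = +√(2/5)   ← matches the target
Pairs with CG² = 2/5: (3/2,-1): +√(2/5); (-3/2,2): +√(2/5)

(3/2,-1): +√(2/5); (-3/2,2): +√(2/5)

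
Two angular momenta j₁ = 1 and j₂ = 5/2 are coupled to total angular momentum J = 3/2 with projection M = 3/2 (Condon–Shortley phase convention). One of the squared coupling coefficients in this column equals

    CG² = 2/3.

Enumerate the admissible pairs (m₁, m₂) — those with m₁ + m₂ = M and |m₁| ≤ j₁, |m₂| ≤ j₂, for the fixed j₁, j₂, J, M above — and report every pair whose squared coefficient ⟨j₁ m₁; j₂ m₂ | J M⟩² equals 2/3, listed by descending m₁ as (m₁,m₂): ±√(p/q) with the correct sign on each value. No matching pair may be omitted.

Admissible pairs with m₁+m₂ = M = 3/2: (-1,5/2), (0,3/2), (1,1/2)
  (m₁,m₂)=(1,1/2): CG² = 1/15, CG = +√(1/15)
  (m₁,m₂)=(0,3/2): CG² = 4/15, CG = −√(4/15)
  (m₁,m₂)=(-1,5/2): CG² = 2/3, CG = +√(2/3)   ← matches the target
Pairs with CG² = 2/3: (-1,5/2): +√(2/3)

(-1,5/2): +√(2/3)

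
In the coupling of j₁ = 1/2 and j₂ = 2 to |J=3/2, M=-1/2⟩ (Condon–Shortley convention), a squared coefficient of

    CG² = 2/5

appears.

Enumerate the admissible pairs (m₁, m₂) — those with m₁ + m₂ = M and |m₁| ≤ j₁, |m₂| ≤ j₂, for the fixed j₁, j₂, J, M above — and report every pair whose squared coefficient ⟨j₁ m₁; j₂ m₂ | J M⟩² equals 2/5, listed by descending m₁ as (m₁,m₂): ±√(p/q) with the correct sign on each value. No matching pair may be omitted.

Admissible pairs with m₁+m₂ = M = -1/2: (-1/2,0), (1/2,-1)
  (m₁,m₂)=(1/2,-1): CG² = 3/5, CG = +√(3/5)
  (m₁,m₂)=(-1/2,0): CG² = 2/5, CG = −√(2/5)   ← matches the target
Pairs with CG² = 2/5: (-1/2,0): −√(2/5)

(-1/2,0): −√(2/5)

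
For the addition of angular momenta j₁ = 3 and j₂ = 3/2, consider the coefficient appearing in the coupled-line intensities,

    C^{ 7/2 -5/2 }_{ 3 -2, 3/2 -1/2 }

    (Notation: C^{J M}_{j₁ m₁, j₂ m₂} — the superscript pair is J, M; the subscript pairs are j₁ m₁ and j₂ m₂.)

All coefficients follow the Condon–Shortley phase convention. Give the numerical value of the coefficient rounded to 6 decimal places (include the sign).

-0.377964

j₁+j₂−J=1  J+j₁−j₂=5  J−j₁+j₂=2  j₁+j₂+J+1=9
(j₁±m₁, j₂±m₂, J±M) = (1,5,1,2,1,6)
P² = 6400/7
sum k=0..1:
  [0] +1/120 = 1/120
  [1] −1/48 = -1/48
S = -1/80
C² = P²·S² = 1/7 ; C = -0.377964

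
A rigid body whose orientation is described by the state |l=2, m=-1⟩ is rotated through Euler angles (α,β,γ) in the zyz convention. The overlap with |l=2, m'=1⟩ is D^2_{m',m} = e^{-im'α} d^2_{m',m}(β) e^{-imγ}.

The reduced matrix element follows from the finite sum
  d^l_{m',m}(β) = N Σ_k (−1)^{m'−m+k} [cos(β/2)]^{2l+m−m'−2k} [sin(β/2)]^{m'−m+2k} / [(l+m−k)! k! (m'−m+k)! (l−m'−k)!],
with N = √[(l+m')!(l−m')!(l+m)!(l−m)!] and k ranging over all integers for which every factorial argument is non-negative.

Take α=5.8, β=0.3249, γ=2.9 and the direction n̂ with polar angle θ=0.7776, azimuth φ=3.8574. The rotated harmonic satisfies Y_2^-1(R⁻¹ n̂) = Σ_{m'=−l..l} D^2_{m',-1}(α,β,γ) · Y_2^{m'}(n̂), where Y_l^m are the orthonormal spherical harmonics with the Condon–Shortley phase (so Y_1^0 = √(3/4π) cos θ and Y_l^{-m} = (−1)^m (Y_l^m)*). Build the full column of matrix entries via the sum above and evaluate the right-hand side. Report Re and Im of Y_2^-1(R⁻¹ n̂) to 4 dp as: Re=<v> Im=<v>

Need the full column D^2_{m',-1} for m'=−2..2 at α=5.8000, β=0.3249, γ=2.9000.
cos(β/2)=0.986834, sin(β/2)=0.161736
d^2_{-2,-1}: single k=1 term ⇒ +0.310864;  D = -0.110333+0.290625i
d^2_{-1,-1}: k∈[0..1] ⇒ +0.948367 -0.076423 = +0.871944;  D = -0.652778+0.578072i
d^2_{0,-1}: k∈[0..1] ⇒ -0.380729 +0.010227 = -0.370502;  D = +0.359742-0.088642i
d^2_{1,-1}: k∈[0..1] ⇒ +0.076423 -0.000684 = +0.075739;  D = -0.073539-0.018120i
d^2_{2,-1}: single k=0 term ⇒ -0.008350;  D = +0.006251+0.005536i
Y_2^{m'}(θ=0.7776,φ=3.8574) and Σ D·Y over m':
  (-0.1103+0.2906i)·(+0.0264-0.1883i)  (-0.6528+0.5781i)·(-0.2914+0.2535i)  (+0.3597-0.0886i)·(+0.1651+0.0000i)  (-0.0735-0.0181i)·(+0.2914+0.2535i)  (+0.0063+0.0055i)·(+0.0264+0.1883i)
Y_2^-1(R⁻¹ n̂) = +0.137205-0.342707i

Re=0.1372 Im=-0.3427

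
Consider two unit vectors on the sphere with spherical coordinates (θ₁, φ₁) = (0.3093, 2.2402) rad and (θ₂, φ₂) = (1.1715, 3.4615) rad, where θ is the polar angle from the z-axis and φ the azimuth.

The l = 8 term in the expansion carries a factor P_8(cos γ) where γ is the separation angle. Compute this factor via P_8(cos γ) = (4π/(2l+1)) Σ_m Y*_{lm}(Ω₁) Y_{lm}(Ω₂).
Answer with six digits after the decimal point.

Summing Y*_{l m}(θ₁,φ₁)·Y_{l m}(θ₂,φ₂) over m ∈ [−8, 8]; prefactor 4π/(2·8+1) = 0.739198:
  term(m=-8) = -0.000010+0.000003i   from Y*(Ω₁)=+0.000023-0.000030i, Y(Ω₂)=-0.223506-0.147181i
  term(m=-7) = -0.000138-0.000165i   from Y*(Ω₁)=-0.000475+0.000013i, Y(Ω₂)=+0.279984+0.354452i
  term(m=-6) = +0.000553-0.000952i   from Y*(Ω₁)=+0.002421+0.002898i, Y(Ω₂)=-0.099666-0.274187i
  term(m=-5) = -0.003252-0.000581i   from Y*(Ω₁)=+0.004381-0.021024i, Y(Ω₂)=-0.004420-0.153744i
  term(m=-4) = -0.005438-0.031157i   from Y*(Ω₁)=-0.080309+0.040188i, Y(Ω₂)=-0.101104+0.337369i
  term(m=-3) = +0.002412-0.001389i   from Y*(Ω₁)=+0.244804+0.114477i, Y(Ω₂)=+0.005909-0.008436i
  term(m=-2) = -0.137219-0.115342i   from Y*(Ω₁)=-0.123916-0.524528i, Y(Ω₂)=+0.266808-0.198574i
  term(m=-1) = +0.014360-0.039401i   from Y*(Ω₁)=-0.337525+0.426554i, Y(Ω₂)=-0.073186+0.024246i
  term(m=+0) = +0.041706+0.000000i   from Y*(Ω₁)=-0.130221-0.000000i, Y(Ω₂)=-0.320273+0.000000i
  term(m=+1) = +0.014360+0.039401i   from Y*(Ω₁)=+0.337525+0.426554i, Y(Ω₂)=+0.073186+0.024246i
  term(m=+2) = -0.137219+0.115342i   from Y*(Ω₁)=-0.123916+0.524528i, Y(Ω₂)=+0.266808+0.198574i
  term(m=+3) = +0.002412+0.001389i   from Y*(Ω₁)=-0.244804+0.114477i, Y(Ω₂)=-0.005909-0.008436i
  term(m=+4) = -0.005438+0.031157i   from Y*(Ω₁)=-0.080309-0.040188i, Y(Ω₂)=-0.101104-0.337369i
  term(m=+5) = -0.003252+0.000581i   from Y*(Ω₁)=-0.004381-0.021024i, Y(Ω₂)=+0.004420-0.153744i
  term(m=+6) = +0.000553+0.000952i   from Y*(Ω₁)=+0.002421-0.002898i, Y(Ω₂)=-0.099666+0.274187i
  term(m=+7) = -0.000138+0.000165i   from Y*(Ω₁)=+0.000475+0.000013i, Y(Ω₂)=-0.279984+0.354452i
  term(m=+8) = -0.000010-0.000003i   from Y*(Ω₁)=+0.000023+0.000030i, Y(Ω₂)=-0.223506+0.147181i
Σ over m = -0.215755+0.000000i; ×(4π/17) → -0.159486+0.000000i. Real part: -0.159486

-0.159486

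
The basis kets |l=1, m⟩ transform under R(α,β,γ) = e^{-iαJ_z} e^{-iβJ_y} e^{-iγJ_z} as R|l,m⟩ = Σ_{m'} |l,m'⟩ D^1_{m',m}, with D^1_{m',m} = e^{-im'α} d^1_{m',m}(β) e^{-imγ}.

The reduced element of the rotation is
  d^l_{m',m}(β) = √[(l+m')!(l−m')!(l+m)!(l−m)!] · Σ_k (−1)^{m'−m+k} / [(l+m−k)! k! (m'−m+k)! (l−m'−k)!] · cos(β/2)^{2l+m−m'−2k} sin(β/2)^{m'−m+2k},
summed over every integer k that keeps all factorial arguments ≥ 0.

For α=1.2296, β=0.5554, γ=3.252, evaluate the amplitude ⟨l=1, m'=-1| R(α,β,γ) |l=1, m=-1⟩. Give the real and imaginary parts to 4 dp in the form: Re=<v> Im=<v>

First d^1_{-1,-1}(β=0.5554), then the phase factors e^{-i(-1)α} and e^{-i(-1)γ}:
With c≡cos(β/2)=0.961689 and s≡sin(β/2)=0.274144, N=[1·2·1·2]^{1/2}=2.000000
Admissible k: 0..0 (factorial args all ≥0)
  k=0: (−1)^0·2.0000/(2)·0.9617^2·0.2741^0 = +0.924845
d^1_{-1,-1}(0.5554) = +0.924845
D = (+0.334615+0.942355i)·(+0.924845)·(-0.993911-0.110183i) = -0.211554-0.900324i

Re=-0.2116 Im=-0.9003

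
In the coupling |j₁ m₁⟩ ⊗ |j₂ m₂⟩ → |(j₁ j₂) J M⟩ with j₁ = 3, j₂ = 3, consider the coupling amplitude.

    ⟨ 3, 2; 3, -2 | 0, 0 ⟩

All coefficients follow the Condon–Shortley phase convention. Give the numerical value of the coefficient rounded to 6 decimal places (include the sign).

-0.377964  (= −√(1/7))

√[1·6!0!0!/7! · 5!1!1!5!0!0!] = √(14400/7)
  +(−1)^1/∏(1,5,0,0,0,0)! = -1/120  (running -1/120)
⟨..|..⟩ = √(14400/7)·(-1/120) = -0.377964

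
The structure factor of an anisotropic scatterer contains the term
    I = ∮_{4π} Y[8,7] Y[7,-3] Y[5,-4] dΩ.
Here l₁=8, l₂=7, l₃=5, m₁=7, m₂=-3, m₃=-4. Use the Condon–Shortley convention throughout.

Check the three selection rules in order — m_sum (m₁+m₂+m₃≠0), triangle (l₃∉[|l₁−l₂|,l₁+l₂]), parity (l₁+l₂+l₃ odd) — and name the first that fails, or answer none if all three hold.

none

m₁+m₂+m₃ = 7 − 3 − 4 = 0  ✓
triangle: |8−7|=1 ≤ l₃=5 ≤ 8+7=15  ✓
parity: l₁+l₂+l₃ = 20 is even  ✓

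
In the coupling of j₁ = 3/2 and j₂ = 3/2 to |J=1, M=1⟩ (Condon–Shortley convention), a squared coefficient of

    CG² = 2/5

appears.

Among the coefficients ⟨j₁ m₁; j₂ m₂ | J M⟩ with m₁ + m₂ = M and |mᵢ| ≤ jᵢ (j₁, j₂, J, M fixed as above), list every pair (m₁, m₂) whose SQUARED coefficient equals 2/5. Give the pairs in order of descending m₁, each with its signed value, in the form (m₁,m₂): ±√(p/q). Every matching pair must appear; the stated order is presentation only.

(1/2,1/2): −√(2/5)

Admissible pairs with m₁+m₂ = M = 1: (-1/2,3/2), (1/2,1/2), (3/2,-1/2)
  (m₁,m₂)=(3/2,-1/2): CG² = 3/10, CG = +√(3/10)
  (m₁,m₂)=(1/2,1/2): CG² = 2/5, CG = −√(2/5)   ← matches the target
  (m₁,m₂)=(-1/2,3/2): CG² = 3/10, CG = +√(3/10)
Pairs with CG² = 2/5: (1/2,1/2): −√(2/5)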